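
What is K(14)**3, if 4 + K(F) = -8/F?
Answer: -32768/343 ≈ -95.534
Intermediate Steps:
K(F) = -4 - 8/F
K(14)**3 = (-4 - 8/14)**3 = (-4 - 8*1/14)**3 = (-4 - 4/7)**3 = (-32/7)**3 = -32768/343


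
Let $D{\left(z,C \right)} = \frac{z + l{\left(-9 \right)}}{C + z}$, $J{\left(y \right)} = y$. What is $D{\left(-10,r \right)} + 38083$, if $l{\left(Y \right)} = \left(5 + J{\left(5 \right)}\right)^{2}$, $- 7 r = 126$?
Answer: $\frac{533117}{14} \approx 38080.0$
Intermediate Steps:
$r = -18$ ($r = \left(- \frac{1}{7}\right) 126 = -18$)
$l{\left(Y \right)} = 100$ ($l{\left(Y \right)} = \left(5 + 5\right)^{2} = 10^{2} = 100$)
$D{\left(z,C \right)} = \frac{100 + z}{C + z}$ ($D{\left(z,C \right)} = \frac{z + 100}{C + z} = \frac{100 + z}{C + z}$)
$D{\left(-10,r \right)} + 38083 = \frac{100 - 10}{-18 - 10} + 38083 = \frac{1}{-28} \cdot 90 + 38083 = \left(- \frac{1}{28}\right) 90 + 38083 = - \frac{45}{14} + 38083 = \frac{533117}{14}$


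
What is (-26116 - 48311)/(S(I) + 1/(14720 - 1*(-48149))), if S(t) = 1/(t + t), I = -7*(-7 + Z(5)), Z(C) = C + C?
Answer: 196524344646/62827 ≈ 3.1280e+6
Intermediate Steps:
Z(C) = 2*C
I = -21 (I = -7*(-7 + 2*5) = -7*(-7 + 10) = -7*3 = -21)
S(t) = 1/(2*t)
(-26116 - 48311)/(S(I) + 1/(14720 - 1*(-48149))) = (-26116 - 48311)/((1/2)/(-21) + 1/(14720 - 1*(-48149))) = -74427/((1/2)*(-1/21) + 1/(14720 + 48149)) = -74427/(-1/42 + 1/62869) = -74427/(-62827/2640498) = -74427*(-2640498/62827) = 196524344646/62827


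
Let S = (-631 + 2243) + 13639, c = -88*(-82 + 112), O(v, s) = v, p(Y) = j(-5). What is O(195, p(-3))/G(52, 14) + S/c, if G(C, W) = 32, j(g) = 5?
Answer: 1673/5280 ≈ 0.31686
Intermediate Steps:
p(Y) = 5
c = -2640 (c = -88*30 = -2640)
S = 15251 (S = 1612 + 13639 = 15251)
O(195, p(-3))/G(52, 14) + S/c = 195/32 + 15251/(-2640) = 195*(1/32) + 15251*(-1/2640) = 195/32 - 15251/2640 = 1673/5280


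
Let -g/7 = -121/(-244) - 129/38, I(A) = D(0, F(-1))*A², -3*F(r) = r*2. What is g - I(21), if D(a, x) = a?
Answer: 94073/4636 ≈ 20.292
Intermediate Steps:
F(r) = -2*r/3 (F(r) = -r*2/3 = -2*r/3)
I(A) = 0 (I(A) = 0*A² = 0)
g = 94073/4636 (g = -7*(-121/(-244) - 129/38) = -7*(-121*(-1/244) - 129*1/38) = -7*(121/244 - 129/38) = -7*(-13439/4636) = 94073/4636 ≈ 20.292)
g - I(21) = 94073/4636 - 1*0 = 94073/4636 + 0 = 94073/4636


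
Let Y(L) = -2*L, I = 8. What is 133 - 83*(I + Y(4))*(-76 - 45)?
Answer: 133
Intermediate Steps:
133 - 83*(I + Y(4))*(-76 - 45) = 133 - 83*(8 - 2*4)*(-76 - 45) = 133 - 83*(8 - 8)*(-121) = 133 - 0*(-121) = 133 - 83*0 = 133 + 0 = 133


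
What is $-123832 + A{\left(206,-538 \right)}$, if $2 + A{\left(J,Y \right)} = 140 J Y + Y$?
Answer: $-15640292$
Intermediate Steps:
$A{\left(J,Y \right)} = -2 + Y + 140 J Y$ ($A{\left(J,Y \right)} = -2 + \left(140 J Y + Y\right) = -2 + \left(Y + 140 J Y\right) = -2 + Y + 140 J Y$)
$-123832 + A{\left(206,-538 \right)} = -123832 - \left(540 + 15515920\right) = -123832 - 15516460 = -15640292$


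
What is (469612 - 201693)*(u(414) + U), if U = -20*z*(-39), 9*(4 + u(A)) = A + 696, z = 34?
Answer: 21411550642/3 ≈ 7.1372e+9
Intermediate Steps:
u(A) = 220/3 + A/9 (u(A) = -4 + (A + 696)/9 = -4 + (696 + A)/9 = -4 + (232/3 + A/9) = 220/3 + A/9)
U = 26520 (U = -20*34*(-39) = -680*(-39) = 26520)
(469612 - 201693)*(u(414) + U) = (469612 - 201693)*((220/3 + (1/9)*414) + 26520) = 267919*((220/3 + 46) + 26520) = 267919*(358/3 + 26520) = 267919*(79918/3) = 21411550642/3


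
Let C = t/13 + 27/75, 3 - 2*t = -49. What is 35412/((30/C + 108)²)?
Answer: 10272431/4226907 ≈ 2.4302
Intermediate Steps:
t = 26 (t = 3/2 - ½*(-49) = 3/2 + 49/2 = 26)
C = 59/25 (C = 26/13 + 27/75 = 26*(1/13) + 27*(1/75) = 2 + 9/25 = 59/25 ≈ 2.3600)
35412/((30/C + 108)²) = 35412/((30/(59/25) + 108)²) = 35412/((30*(25/59) + 108)²) = 35412/((750/59 + 108)²) = 35412/((7122/59)²) = 35412/(50722884/3481) = 35412*(3481/50722884) = 10272431/4226907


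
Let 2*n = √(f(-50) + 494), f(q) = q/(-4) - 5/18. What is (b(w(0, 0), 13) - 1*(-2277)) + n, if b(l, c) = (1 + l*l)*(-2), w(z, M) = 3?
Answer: 2257 + √1139/3 ≈ 2268.3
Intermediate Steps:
f(q) = -5/18 - q/4 (f(q) = q*(-¼) - 5*1/18 = -q/4 - 5/18 = -5/18 - q/4)
b(l, c) = -2 - 2*l² (b(l, c) = (1 + l²)*(-2) = -2 - 2*l²)
n = √1139/3 (n = √((-5/18 - ¼*(-50)) + 494)/2 = √((-5/18 + 25/2) + 494)/2 = √(110/9 + 494)/2 = √(4556/9)/2 = (2*√1139/3)/2 = √1139/3 ≈ 11.250)
(b(w(0, 0), 13) - 1*(-2277)) + n = ((-2 - 2*3²) - 1*(-2277)) + √1139/3 = ((-2 - 2*9) + 2277) + √1139/3 = ((-2 - 18) + 2277) + √1139/3 = (-20 + 2277) + √1139/3 = 2257 + √1139/3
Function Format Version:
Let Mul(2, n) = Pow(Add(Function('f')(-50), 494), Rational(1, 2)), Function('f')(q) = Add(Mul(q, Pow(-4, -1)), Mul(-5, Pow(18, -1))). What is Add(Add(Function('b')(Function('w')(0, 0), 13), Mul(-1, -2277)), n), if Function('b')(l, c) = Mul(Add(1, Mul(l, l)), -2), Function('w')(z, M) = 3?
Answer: Add(2257, Mul(Rational(1, 3), Pow(1139, Rational(1, 2)))) ≈ 2268.3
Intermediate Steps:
Function('f')(q) = Add(Rational(-5, 18), Mul(Rational(-1, 4), q)) (Function('f')(q) = Add(Mul(q, Rational(-1, 4)), Mul(-5, Rational(1, 18))) = Add(Mul(Rational(-1, 4), q), Rational(-5, 18)) = Add(Rational(-5, 18), Mul(Rational(-1, 4), q)))
Function('b')(l, c) = Add(-2, Mul(-2, Pow(l, 2))) (Function('b')(l, c) = Mul(Add(1, Pow(l, 2)), -2) = Add(-2, Mul(-2, Pow(l, 2))))
n = Mul(Rational(1, 3), Pow(1139, Rational(1, 2))) (n = Mul(Rational(1, 2), Pow(Add(Add(Rational(-5, 18), Mul(Rational(-1, 4), -50)), 494), Rational(1, 2))) = Mul(Rational(1, 2), Pow(Add(Add(Rational(-5, 18), Rational(25, 2)), 494), Rational(1, 2))) = Mul(Rational(1, 2), Pow(Add(Rational(110, 9), 494), Rational(1, 2))) = Mul(Rational(1, 2), Pow(Rational(4556, 9), Rational(1, 2))) = Mul(Rational(1, 2), Mul(Rational(2, 3), Pow(1139, Rational(1, 2)))) = Mul(Rational(1, 3), Pow(1139, Rational(1, 2))) ≈ 11.250)
Add(Add(Function('b')(Function('w')(0, 0), 13), Mul(-1, -2277)), n) = Add(Add(Add(-2, Mul(-2, Pow(3, 2))), Mul(-1, -2277)), Mul(Rational(1, 3), Pow(1139, Rational(1, 2)))) = Add(Add(Add(-2, Mul(-2, 9)), 2277), Mul(Rational(1, 3), Pow(1139, Rational(1, 2)))) = Add(Add(Add(-2, -18), 2277), Mul(Rational(1, 3), Pow(1139, Rational(1, 2)))) = Add(Add(-20, 2277), Mul(Rational(1, 3), Pow(1139, Rational(1, 2)))) = Add(2257, Mul(Rational(1, 3), Pow(1139, Rational(1, 2))))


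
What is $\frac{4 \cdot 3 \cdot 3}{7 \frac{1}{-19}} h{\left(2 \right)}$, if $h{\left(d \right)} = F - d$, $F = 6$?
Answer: $- \frac{2736}{7} \approx -390.86$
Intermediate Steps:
$h{\left(d \right)} = 6 - d$
$\frac{4 \cdot 3 \cdot 3}{7 \frac{1}{-19}} h{\left(2 \right)} = \frac{4 \cdot 3 \cdot 3}{7 \frac{1}{-19}} \left(6 - 2\right) = \frac{12 \cdot 3}{7 \left(- \frac{1}{19}\right)} \left(6 - 2\right) = \frac{36}{- \frac{7}{19}} \cdot 4 = 36 \left(- \frac{19}{7}\right) 4 = \left(- \frac{684}{7}\right) 4 = - \frac{2736}{7}$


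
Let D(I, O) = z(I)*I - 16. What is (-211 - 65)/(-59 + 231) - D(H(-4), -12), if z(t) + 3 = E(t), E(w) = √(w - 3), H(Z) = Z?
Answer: 103/43 + 4*I*√7 ≈ 2.3953 + 10.583*I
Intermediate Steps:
E(w) = √(-3 + w)
z(t) = -3 + √(-3 + t)
D(I, O) = -16 + I*(-3 + √(-3 + I)) (D(I, O) = (-3 + √(-3 + I))*I - 16 = I*(-3 + √(-3 + I)) - 16 = -16 + I*(-3 + √(-3 + I)))
(-211 - 65)/(-59 + 231) - D(H(-4), -12) = (-211 - 65)/(-59 + 231) - (-16 - 4*(-3 + √(-3 - 4))) = -276/172 - (-16 - 4*(-3 + √(-7))) = -276*1/172 - (-16 - 4*(-3 + I*√7)) = -69/43 - (-16 + (12 - 4*I*√7)) = -69/43 - (-4 - 4*I*√7) = -69/43 + (4 + 4*I*√7) = 103/43 + 4*I*√7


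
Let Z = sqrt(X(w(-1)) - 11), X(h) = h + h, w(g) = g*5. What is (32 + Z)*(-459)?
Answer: -14688 - 459*I*sqrt(21) ≈ -14688.0 - 2103.4*I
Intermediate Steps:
w(g) = 5*g
X(h) = 2*h
Z = I*sqrt(21) (Z = sqrt(2*(5*(-1)) - 11) = sqrt(2*(-5) - 11) = sqrt(-10 - 11) = sqrt(-21) = I*sqrt(21) ≈ 4.5826*I)
(32 + Z)*(-459) = (32 + I*sqrt(21))*(-459) = -14688 - 459*I*sqrt(21)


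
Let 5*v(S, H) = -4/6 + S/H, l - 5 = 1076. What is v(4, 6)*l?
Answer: 0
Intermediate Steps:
l = 1081 (l = 5 + 1076 = 1081)
v(S, H) = -2/15 + S/(5*H) (v(S, H) = (-4/6 + S/H)/5 = (-4*1/6 + S/H)/5 = (-2/3 + S/H)/5 = -2/15 + S/(5*H))
v(4, 6)*l = (-2/15 + (1/5)*4/6)*1081 = (-2/15 + (1/5)*4*(1/6))*1081 = (-2/15 + 2/15)*1081 = 0*1081 = 0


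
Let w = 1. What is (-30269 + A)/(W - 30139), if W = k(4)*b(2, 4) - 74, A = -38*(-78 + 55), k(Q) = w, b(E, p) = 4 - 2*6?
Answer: 29395/30221 ≈ 0.97267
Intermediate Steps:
b(E, p) = -8 (b(E, p) = 4 - 12 = -8)
k(Q) = 1
A = 874 (A = -38*(-23) = 874)
W = -82 (W = 1*(-8) - 74 = -8 - 74 = -82)
(-30269 + A)/(W - 30139) = (-30269 + 874)/(-82 - 30139) = -29395/(-30221) = -29395*(-1/30221) = 29395/30221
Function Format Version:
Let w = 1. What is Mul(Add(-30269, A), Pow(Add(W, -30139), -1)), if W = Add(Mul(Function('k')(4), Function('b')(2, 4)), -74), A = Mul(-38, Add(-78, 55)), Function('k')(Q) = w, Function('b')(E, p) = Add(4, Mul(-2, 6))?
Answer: Rational(29395, 30221) ≈ 0.97267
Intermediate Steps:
Function('b')(E, p) = -8 (Function('b')(E, p) = Add(4, -12) = -8)
Function('k')(Q) = 1
A = 874 (A = Mul(-38, -23) = 874)
W = -82 (W = Add(Mul(1, -8), -74) = Add(-8, -74) = -82)
Mul(Add(-30269, A), Pow(Add(W, -30139), -1)) = Mul(Add(-30269, 874), Pow(Add(-82, -30139), -1)) = Mul(-29395, Pow(-30221, -1)) = Mul(-29395, Rational(-1, 30221)) = Rational(29395, 30221)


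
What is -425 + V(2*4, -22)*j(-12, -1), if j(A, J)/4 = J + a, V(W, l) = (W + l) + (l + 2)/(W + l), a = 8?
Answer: -777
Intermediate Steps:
V(W, l) = W + l + (2 + l)/(W + l) (V(W, l) = (W + l) + (2 + l)/(W + l) = W + l + (2 + l)/(W + l))
j(A, J) = 32 + 4*J (j(A, J) = 4*(J + 8) = 4*(8 + J) = 32 + 4*J)
-425 + V(2*4, -22)*j(-12, -1) = -425 + ((2 - 22 + (2*4)² + (-22)² + 2*(2*4)*(-22))/(2*4 - 22))*(32 + 4*(-1)) = -425 + ((2 - 22 + 8² + 484 + 2*8*(-22))/(8 - 22))*(32 - 4) = -425 + ((2 - 22 + 64 + 484 - 352)/(-14))*28 = -425 - 1/14*176*28 = -425 - 88/7*28 = -425 - 352 = -777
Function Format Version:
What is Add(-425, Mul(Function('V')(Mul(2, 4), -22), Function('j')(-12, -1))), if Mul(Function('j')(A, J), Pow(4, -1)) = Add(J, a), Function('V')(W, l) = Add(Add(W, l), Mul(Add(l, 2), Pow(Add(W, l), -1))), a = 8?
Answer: -777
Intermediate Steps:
Function('V')(W, l) = Add(W, l, Mul(Pow(Add(W, l), -1), Add(2, l))) (Function('V')(W, l) = Add(Add(W, l), Mul(Add(2, l), Pow(Add(W, l), -1))) = Add(Add(W, l), Mul(Pow(Add(W, l), -1), Add(2, l))) = Add(W, l, Mul(Pow(Add(W, l), -1), Add(2, l))))
Function('j')(A, J) = Add(32, Mul(4, J)) (Function('j')(A, J) = Mul(4, Add(J, 8)) = Mul(4, Add(8, J)) = Add(32, Mul(4, J)))
Add(-425, Mul(Function('V')(Mul(2, 4), -22), Function('j')(-12, -1))) = Add(-425, Mul(Mul(Pow(Add(Mul(2, 4), -22), -1), Add(2, -22, Pow(Mul(2, 4), 2), Pow(-22, 2), Mul(2, Mul(2, 4), -22))), Add(32, Mul(4, -1)))) = Add(-425, Mul(Mul(Pow(Add(8, -22), -1), Add(2, -22, Pow(8, 2), 484, Mul(2, 8, -22))), Add(32, -4))) = Add(-425, Mul(Mul(Pow(-14, -1), Add(2, -22, 64, 484, -352)), 28)) = Add(-425, Mul(Mul(Rational(-1, 14), 176), 28)) = Add(-425, Mul(Rational(-88, 7), 28)) = Add(-425, -352) = -777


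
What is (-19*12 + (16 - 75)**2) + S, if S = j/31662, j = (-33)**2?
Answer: 11444175/3518 ≈ 3253.0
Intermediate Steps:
j = 1089
S = 121/3518 (S = 1089/31662 = 1089*(1/31662) = 121/3518 ≈ 0.034395)
(-19*12 + (16 - 75)**2) + S = (-19*12 + (16 - 75)**2) + 121/3518 = (-228 + (-59)**2) + 121/3518 = (-228 + 3481) + 121/3518 = 3253 + 121/3518 = 11444175/3518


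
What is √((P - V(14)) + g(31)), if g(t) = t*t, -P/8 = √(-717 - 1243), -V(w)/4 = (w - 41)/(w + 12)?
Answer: √(161707 - 18928*I*√10)/13 ≈ 31.442 - 5.6323*I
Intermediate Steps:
V(w) = -4*(-41 + w)/(12 + w) (V(w) = -4*(w - 41)/(w + 12) = -4*(-41 + w)/(12 + w))
P = -112*I*√10 (P = -8*√(-717 - 1243) = -112*I*√10 ≈ -354.18*I)
g(t) = t²
√((P - V(14)) + g(31)) = √((-112*I*√10 - 4*(41 - 1*14)/(12 + 14)) + 31²) = √((-112*I*√10 - 4*(41 - 14)/26) + 961) = √((-112*I*√10 - 4*27/26) + 961) = √((-112*I*√10 - 1*54/13) + 961) = √((-112*I*√10 - 54/13) + 961) = √((-54/13 - 112*I*√10) + 961) = √(12439/13 - 112*I*√10)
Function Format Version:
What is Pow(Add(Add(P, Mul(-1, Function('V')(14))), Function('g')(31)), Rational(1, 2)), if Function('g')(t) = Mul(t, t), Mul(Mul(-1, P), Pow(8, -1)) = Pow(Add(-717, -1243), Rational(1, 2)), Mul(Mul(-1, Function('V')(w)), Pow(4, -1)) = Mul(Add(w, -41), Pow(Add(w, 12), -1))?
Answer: Mul(Rational(1, 13), Pow(Add(161707, Mul(-18928, I, Pow(10, Rational(1, 2)))), Rational(1, 2))) ≈ Add(31.442, Mul(-5.6323, I))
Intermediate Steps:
Function('V')(w) = Mul(-4, Pow(Add(12, w), -1), Add(-41, w)) (Function('V')(w) = Mul(-4, Mul(Add(w, -41), Pow(Add(w, 12), -1))) = Mul(-4, Mul(Add(-41, w), Pow(Add(12, w), -1))) = Mul(-4, Mul(Pow(Add(12, w), -1), Add(-41, w))) = Mul(-4, Pow(Add(12, w), -1), Add(-41, w)))
P = Mul(-112, I, Pow(10, Rational(1, 2))) (P = Mul(-8, Pow(Add(-717, -1243), Rational(1, 2))) = Mul(-8, Pow(-1960, Rational(1, 2))) = Mul(-8, Mul(14, I, Pow(10, Rational(1, 2)))) = Mul(-112, I, Pow(10, Rational(1, 2))) ≈ Mul(-354.18, I))
Function('g')(t) = Pow(t, 2)
Pow(Add(Add(P, Mul(-1, Function('V')(14))), Function('g')(31)), Rational(1, 2)) = Pow(Add(Add(Mul(-112, I, Pow(10, Rational(1, 2))), Mul(-1, Mul(4, Pow(Add(12, 14), -1), Add(41, Mul(-1, 14))))), Pow(31, 2)), Rational(1, 2)) = Pow(Add(Add(Mul(-112, I, Pow(10, Rational(1, 2))), Mul(-1, Mul(4, Pow(26, -1), Add(41, -14)))), 961), Rational(1, 2)) = Pow(Add(Add(Mul(-112, I, Pow(10, Rational(1, 2))), Mul(-1, Mul(4, Rational(1, 26), 27))), 961), Rational(1, 2)) = Pow(Add(Add(Mul(-112, I, Pow(10, Rational(1, 2))), Mul(-1, Rational(54, 13))), 961), Rational(1, 2)) = Pow(Add(Add(Mul(-112, I, Pow(10, Rational(1, 2))), Rational(-54, 13)), 961), Rational(1, 2)) = Pow(Add(Add(Rational(-54, 13), Mul(-112, I, Pow(10, Rational(1, 2)))), 961), Rational(1, 2)) = Pow(Add(Rational(12439, 13), Mul(-112, I, Pow(10, Rational(1, 2)))), Rational(1, 2))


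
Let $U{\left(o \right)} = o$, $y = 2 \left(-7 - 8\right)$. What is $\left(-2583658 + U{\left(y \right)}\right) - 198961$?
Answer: $-2782649$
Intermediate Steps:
$y = -30$ ($y = 2 \left(-15\right) = -30$)
$\left(-2583658 + U{\left(y \right)}\right) - 198961 = \left(-2583658 - 30\right) - 198961 = -2583688 - 198961 = -2782649$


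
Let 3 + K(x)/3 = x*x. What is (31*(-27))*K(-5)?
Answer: -55242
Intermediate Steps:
K(x) = -9 + 3*x**2 (K(x) = -9 + 3*(x*x) = -9 + 3*x**2)
(31*(-27))*K(-5) = (31*(-27))*(-9 + 3*(-5)**2) = -837*(-9 + 3*25) = -837*(-9 + 75) = -837*66 = -55242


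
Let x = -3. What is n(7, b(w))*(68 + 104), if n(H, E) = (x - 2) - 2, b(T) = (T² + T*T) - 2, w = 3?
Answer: -1204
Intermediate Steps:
b(T) = -2 + 2*T² (b(T) = (T² + T²) - 2 = 2*T² - 2 = -2 + 2*T²)
n(H, E) = -7 (n(H, E) = (-3 - 2) - 2 = -5 - 2 = -7)
n(7, b(w))*(68 + 104) = -7*(68 + 104) = -7*172 = -1204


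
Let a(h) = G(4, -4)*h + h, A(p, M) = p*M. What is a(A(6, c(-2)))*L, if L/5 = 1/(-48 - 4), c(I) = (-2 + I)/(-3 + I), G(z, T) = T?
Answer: 18/13 ≈ 1.3846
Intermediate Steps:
c(I) = (-2 + I)/(-3 + I)
A(p, M) = M*p
a(h) = -3*h (a(h) = -4*h + h = -3*h)
L = -5/52 (L = 5/(-48 - 4) = 5/(-52) = 5*(-1/52) = -5/52 ≈ -0.096154)
a(A(6, c(-2)))*L = -3*(-2 - 2)/(-3 - 2)*6*(-5/52) = -3*-4/(-5)*6*(-5/52) = -3*(-⅕*(-4))*6*(-5/52) = -12*6/5*(-5/52) = -3*24/5*(-5/52) = -72/5*(-5/52) = 18/13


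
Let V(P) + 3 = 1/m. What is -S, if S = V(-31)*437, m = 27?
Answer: 34960/27 ≈ 1294.8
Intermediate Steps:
V(P) = -80/27 (V(P) = -3 + 1/27 = -80/27)
S = -34960/27 (S = -80/27*437 = -34960/27 ≈ -1294.8)
-S = -1*(-34960/27) = 34960/27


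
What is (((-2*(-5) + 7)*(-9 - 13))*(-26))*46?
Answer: 447304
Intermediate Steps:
(((-2*(-5) + 7)*(-9 - 13))*(-26))*46 = (((10 + 7)*(-22))*(-26))*46 = ((17*(-22))*(-26))*46 = -374*(-26)*46 = 9724*46 = 447304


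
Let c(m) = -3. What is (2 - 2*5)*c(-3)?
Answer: 24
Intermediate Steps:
(2 - 2*5)*c(-3) = (2 - 2*5)*(-3) = (2 - 10)*(-3) = -8*(-3) = 24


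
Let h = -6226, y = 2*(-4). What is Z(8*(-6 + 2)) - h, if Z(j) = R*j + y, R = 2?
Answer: 6154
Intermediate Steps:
y = -8
Z(j) = -8 + 2*j (Z(j) = 2*j - 8 = -8 + 2*j)
Z(8*(-6 + 2)) - h = (-8 + 2*(8*(-6 + 2))) - 1*(-6226) = (-8 + 2*(8*(-4))) + 6226 = (-8 + 2*(-32)) + 6226 = (-8 - 64) + 6226 = -72 + 6226 = 6154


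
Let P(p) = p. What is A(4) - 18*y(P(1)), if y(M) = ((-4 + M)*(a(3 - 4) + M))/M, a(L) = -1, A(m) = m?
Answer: 4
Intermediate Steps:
y(M) = (-1 + M)*(-4 + M)/M (y(M) = ((-4 + M)*(-1 + M))/M = ((-1 + M)*(-4 + M))/M = (-1 + M)*(-4 + M)/M)
A(4) - 18*y(P(1)) = 4 - 18*(-5 + 1 + 4/1) = 4 - 18*(-5 + 1 + 4*1) = 4 - 18*(-5 + 1 + 4) = 4 - 18*0 = 4 + 0 = 4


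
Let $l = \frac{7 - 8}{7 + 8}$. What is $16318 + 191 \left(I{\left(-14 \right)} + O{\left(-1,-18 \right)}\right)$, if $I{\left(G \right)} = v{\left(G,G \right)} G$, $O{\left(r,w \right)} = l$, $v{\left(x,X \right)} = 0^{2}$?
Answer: $\frac{244579}{15} \approx 16305.0$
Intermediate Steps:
$v{\left(x,X \right)} = 0$
$l = - \frac{1}{15} \approx -0.066667$
$O{\left(r,w \right)} = - \frac{1}{15}$
$I{\left(G \right)} = 0$ ($I{\left(G \right)} = 0 G = 0$)
$16318 + 191 \left(I{\left(-14 \right)} + O{\left(-1,-18 \right)}\right) = 16318 + 191 \left(0 - \frac{1}{15}\right) = 16318 + 191 \left(- \frac{1}{15}\right) = 16318 - \frac{191}{15} = \frac{244579}{15}$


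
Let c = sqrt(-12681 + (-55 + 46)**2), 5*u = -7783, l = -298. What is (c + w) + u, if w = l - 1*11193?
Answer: -65238/5 + 30*I*sqrt(14) ≈ -13048.0 + 112.25*I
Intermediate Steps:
u = -7783/5 (u = (1/5)*(-7783) = -7783/5 ≈ -1556.6)
w = -11491 (w = -298 - 1*11193 = -298 - 11193 = -11491)
c = 30*I*sqrt(14) (c = sqrt(-12681 + (-9)**2) = sqrt(-12681 + 81) = sqrt(-12600) = 30*I*sqrt(14) ≈ 112.25*I)
(c + w) + u = (30*I*sqrt(14) - 11491) - 7783/5 = (-11491 + 30*I*sqrt(14)) - 7783/5 = -65238/5 + 30*I*sqrt(14)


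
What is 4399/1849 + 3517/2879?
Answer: 19167654/5323271 ≈ 3.6007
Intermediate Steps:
4399/1849 + 3517/2879 = 19167654/5323271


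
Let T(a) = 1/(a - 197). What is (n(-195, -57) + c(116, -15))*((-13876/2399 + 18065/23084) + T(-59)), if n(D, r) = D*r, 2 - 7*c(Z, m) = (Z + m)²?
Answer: -85667841890785/1772112512 ≈ -48342.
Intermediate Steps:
T(a) = 1/(-197 + a)
c(Z, m) = 2/7 - (Z + m)²/7
(n(-195, -57) + c(116, -15))*((-13876/2399 + 18065/23084) + T(-59)) = (-195*(-57) + (2/7 - (116 - 15)²/7))*((-13876/2399 + 18065/23084) + 1/(-197 - 59)) = (11115 + (2/7 - ⅐*101²))*((-13876*1/2399 + 18065*(1/23084)) + 1/(-256)) = (11115 + (2/7 - ⅐*10201))*((-13876/2399 + 18065/23084) - 1/256) = (11115 + (2/7 - 10201/7))*(-276975649/55378516 - 1/256) = (11115 - 1457)*(-17740286165/3544225024) = 9658*(-17740286165/3544225024) = -85667841890785/1772112512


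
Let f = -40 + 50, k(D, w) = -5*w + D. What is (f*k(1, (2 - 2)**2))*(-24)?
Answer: -240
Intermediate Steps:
k(D, w) = D - 5*w
f = 10
(f*k(1, (2 - 2)**2))*(-24) = (10*(1 - 5*(2 - 2)**2))*(-24) = (10*(1 - 5*0**2))*(-24) = (10*(1 - 5*0))*(-24) = (10*(1 + 0))*(-24) = (10*1)*(-24) = 10*(-24) = -240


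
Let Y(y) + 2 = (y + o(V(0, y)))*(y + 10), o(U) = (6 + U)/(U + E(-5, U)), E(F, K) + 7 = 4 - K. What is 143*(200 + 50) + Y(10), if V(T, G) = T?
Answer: 35908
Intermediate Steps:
E(F, K) = -3 - K (E(F, K) = -7 + (4 - K) = -3 - K)
o(U) = -2 - U/3 (o(U) = (6 + U)/(U + (-3 - U)) = (6 + U)/(-3) = (6 + U)*(-1/3) = -2 - U/3)
Y(y) = -2 + (-2 + y)*(10 + y) (Y(y) = -2 + (y + (-2 - 1/3*0))*(y + 10) = -2 + (y + (-2 + 0))*(10 + y) = -2 + (y - 2)*(10 + y) = -2 + (-2 + y)*(10 + y))
143*(200 + 50) + Y(10) = 143*(200 + 50) + (-22 + 10**2 + 8*10) = 143*250 + (-22 + 100 + 80) = 35750 + 158 = 35908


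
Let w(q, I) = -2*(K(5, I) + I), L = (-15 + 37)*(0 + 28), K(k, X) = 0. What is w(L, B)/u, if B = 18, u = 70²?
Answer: -9/1225 ≈ -0.0073469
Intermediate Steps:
u = 4900
L = 616 (L = 22*28 = 616)
w(q, I) = -2*I (w(q, I) = -2*(0 + I) = -2*I)
w(L, B)/u = -2*18/4900 = -36*1/4900 = -9/1225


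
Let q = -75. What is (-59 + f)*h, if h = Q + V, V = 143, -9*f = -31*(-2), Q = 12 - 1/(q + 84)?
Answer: -826642/81 ≈ -10205.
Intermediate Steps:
Q = 107/9 (Q = 12 - 1/(-75 + 84) = 12 - 1/9 = 107/9 ≈ 11.889)
f = -62/9 (f = -(-31)*(-2)/9 = -1/9*62 = -62/9 ≈ -6.8889)
h = 1394/9 (h = 107/9 + 143 = 1394/9 ≈ 154.89)
(-59 + f)*h = (-59 - 62/9)*(1394/9) = -593/9*1394/9 = -826642/81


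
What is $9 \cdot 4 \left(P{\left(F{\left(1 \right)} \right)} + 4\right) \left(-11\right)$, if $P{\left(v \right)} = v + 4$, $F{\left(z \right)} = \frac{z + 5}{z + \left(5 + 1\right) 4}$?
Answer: $- \frac{81576}{25} \approx -3263.0$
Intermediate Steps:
$F{\left(z \right)} = \frac{5 + z}{24 + z}$ ($F{\left(z \right)} = \frac{5 + z}{z + 6 \cdot 4} = \frac{5 + z}{z + 24} = \frac{5 + z}{24 + z}$)
$P{\left(v \right)} = 4 + v$
$9 \cdot 4 \left(P{\left(F{\left(1 \right)} \right)} + 4\right) \left(-11\right) = 9 \cdot 4 \left(\left(4 + \frac{5 + 1}{24 + 1}\right) + 4\right) \left(-11\right) = 9 \cdot 4 \left(\left(4 + \frac{1}{25} \cdot 6\right) + 4\right) \left(-11\right) = 9 \cdot 4 \left(\left(4 + \frac{6}{25}\right) + 4\right) \left(-11\right) = 9 \cdot 4 \left(\frac{106}{25} + 4\right) \left(-11\right) = 9 \cdot 4 \cdot \frac{206}{25} \left(-11\right) = 9 \cdot \frac{824}{25} \left(-11\right) = \frac{7416}{25} \left(-11\right) = - \frac{81576}{25}$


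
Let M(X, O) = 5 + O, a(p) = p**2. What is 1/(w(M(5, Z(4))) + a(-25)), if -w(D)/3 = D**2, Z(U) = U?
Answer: 1/382 ≈ 0.0026178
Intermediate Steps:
w(D) = -3*D**2
1/(w(M(5, Z(4))) + a(-25)) = 1/(-3*(5 + 4)**2 + (-25)**2) = 1/(-3*9**2 + 625) = 1/(-3*81 + 625) = 1/(-243 + 625) = 1/382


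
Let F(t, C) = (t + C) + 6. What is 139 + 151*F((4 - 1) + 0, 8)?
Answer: 2706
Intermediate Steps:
F(t, C) = 6 + C + t (F(t, C) = (C + t) + 6 = 6 + C + t)
139 + 151*F((4 - 1) + 0, 8) = 139 + 151*(6 + 8 + ((4 - 1) + 0)) = 139 + 151*(6 + 8 + (3 + 0)) = 139 + 151*(6 + 8 + 3) = 139 + 151*17 = 139 + 2567 = 2706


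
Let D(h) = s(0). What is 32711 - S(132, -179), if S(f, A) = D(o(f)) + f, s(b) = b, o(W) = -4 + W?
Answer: 32579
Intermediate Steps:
D(h) = 0
S(f, A) = f (S(f, A) = 0 + f = f)
32711 - S(132, -179) = 32711 - 1*132 = 32711 - 132 = 32579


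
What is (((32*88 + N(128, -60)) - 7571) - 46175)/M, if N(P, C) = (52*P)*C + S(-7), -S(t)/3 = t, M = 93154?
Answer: -450269/93154 ≈ -4.8336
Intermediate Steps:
S(t) = -3*t
N(P, C) = 21 + 52*C*P (N(P, C) = (52*P)*C - 3*(-7) = 52*C*P + 21 = 21 + 52*C*P)
(((32*88 + N(128, -60)) - 7571) - 46175)/M = (((32*88 + (21 + 52*(-60)*128)) - 7571) - 46175)/93154 = (((2816 + (21 - 399360)) - 7571) - 46175)*(1/93154) = (((2816 - 399339) - 7571) - 46175)*(1/93154) = ((-396523 - 7571) - 46175)*(1/93154) = (-404094 - 46175)*(1/93154) = -450269*1/93154 = -450269/93154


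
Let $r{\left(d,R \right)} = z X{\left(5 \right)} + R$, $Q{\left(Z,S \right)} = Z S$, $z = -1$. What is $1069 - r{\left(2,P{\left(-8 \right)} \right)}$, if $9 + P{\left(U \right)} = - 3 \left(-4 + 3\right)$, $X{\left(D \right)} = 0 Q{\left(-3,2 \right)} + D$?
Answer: $1080$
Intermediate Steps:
$Q{\left(Z,S \right)} = S Z$
$X{\left(D \right)} = D$ ($X{\left(D \right)} = 0 \cdot 2 \left(-3\right) + D = 0 \left(-6\right) + D = 0 + D = D$)
$P{\left(U \right)} = -6$ ($P{\left(U \right)} = -9 - 3 \left(-4 + 3\right) = -9 - -3 = -9 + 3 = -6$)
$r{\left(d,R \right)} = -5 + R$ ($r{\left(d,R \right)} = \left(-1\right) 5 + R = -5 + R$)
$1069 - r{\left(2,P{\left(-8 \right)} \right)} = 1069 - \left(-5 - 6\right) = 1069 - -11 = 1069 + 11 = 1080$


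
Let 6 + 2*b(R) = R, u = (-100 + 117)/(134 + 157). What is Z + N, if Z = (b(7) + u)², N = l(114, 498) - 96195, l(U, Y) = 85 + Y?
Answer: -32385973463/338724 ≈ -95612.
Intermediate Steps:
u = 17/291 ≈ 0.058419
b(R) = -3 + R/2
N = -95612 (N = (85 + 498) - 96195 = 583 - 96195 = -95612)
Z = 105625/338724 (Z = ((-3 + (½)*7) + 17/291)² = ((-3 + 7/2) + 17/291)² = (½ + 17/291)² = (325/582)² = 105625/338724 ≈ 0.31183)
Z + N = 105625/338724 - 95612 = -32385973463/338724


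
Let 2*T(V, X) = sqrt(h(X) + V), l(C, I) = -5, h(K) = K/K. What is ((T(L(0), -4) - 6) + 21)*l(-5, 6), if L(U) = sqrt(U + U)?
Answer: -155/2 ≈ -77.500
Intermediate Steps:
h(K) = 1
L(U) = sqrt(2)*sqrt(U) (L(U) = sqrt(2*U) = sqrt(2)*sqrt(U))
T(V, X) = sqrt(1 + V)/2
((T(L(0), -4) - 6) + 21)*l(-5, 6) = ((sqrt(1 + sqrt(2)*sqrt(0))/2 - 6) + 21)*(-5) = ((sqrt(1 + sqrt(2)*0)/2 - 6) + 21)*(-5) = ((sqrt(1 + 0)/2 - 6) + 21)*(-5) = ((sqrt(1)/2 - 6) + 21)*(-5) = (((1/2)*1 - 6) + 21)*(-5) = ((1/2 - 6) + 21)*(-5) = (-11/2 + 21)*(-5) = (31/2)*(-5) = -155/2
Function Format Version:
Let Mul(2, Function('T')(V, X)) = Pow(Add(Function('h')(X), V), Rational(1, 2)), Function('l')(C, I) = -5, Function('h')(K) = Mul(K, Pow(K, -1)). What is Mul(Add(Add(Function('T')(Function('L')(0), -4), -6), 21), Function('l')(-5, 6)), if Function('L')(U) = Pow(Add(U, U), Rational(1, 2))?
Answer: Rational(-155, 2) ≈ -77.500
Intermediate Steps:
Function('h')(K) = 1
Function('L')(U) = Mul(Pow(2, Rational(1, 2)), Pow(U, Rational(1, 2))) (Function('L')(U) = Pow(Mul(2, U), Rational(1, 2)) = Mul(Pow(2, Rational(1, 2)), Pow(U, Rational(1, 2))))
Function('T')(V, X) = Mul(Rational(1, 2), Pow(Add(1, V), Rational(1, 2)))
Mul(Add(Add(Function('T')(Function('L')(0), -4), -6), 21), Function('l')(-5, 6)) = Mul(Add(Add(Mul(Rational(1, 2), Pow(Add(1, Mul(Pow(2, Rational(1, 2)), Pow(0, Rational(1, 2)))), Rational(1, 2))), -6), 21), -5) = Mul(Add(Add(Mul(Rational(1, 2), Pow(Add(1, Mul(Pow(2, Rational(1, 2)), 0)), Rational(1, 2))), -6), 21), -5) = Mul(Add(Add(Mul(Rational(1, 2), Pow(Add(1, 0), Rational(1, 2))), -6), 21), -5) = Mul(Add(Add(Mul(Rational(1, 2), Pow(1, Rational(1, 2))), -6), 21), -5) = Mul(Add(Add(Mul(Rational(1, 2), 1), -6), 21), -5) = Mul(Add(Add(Rational(1, 2), -6), 21), -5) = Mul(Add(Rational(-11, 2), 21), -5) = Mul(Rational(31, 2), -5) = Rational(-155, 2)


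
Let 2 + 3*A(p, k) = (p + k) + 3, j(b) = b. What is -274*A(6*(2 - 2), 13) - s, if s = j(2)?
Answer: -3842/3 ≈ -1280.7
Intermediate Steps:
s = 2
A(p, k) = ⅓ + k/3 + p/3 (A(p, k) = -⅔ + ((p + k) + 3)/3 = -⅔ + ((k + p) + 3)/3 = -⅔ + (3 + k + p)/3 = -⅔ + (1 + k/3 + p/3) = ⅓ + k/3 + p/3)
-274*A(6*(2 - 2), 13) - s = -274*(⅓ + (⅓)*13 + (6*(2 - 2))/3) - 1*2 = -274*(⅓ + 13/3 + (6*0)/3) - 2 = -274*(⅓ + 13/3 + (⅓)*0) - 2 = -274*(⅓ + 13/3 + 0) - 2 = -274*14/3 - 2 = -3836/3 - 2 = -3842/3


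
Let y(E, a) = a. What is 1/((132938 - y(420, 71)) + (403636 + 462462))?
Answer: 1/998965 ≈ 1.0010e-6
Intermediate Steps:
1/((132938 - y(420, 71)) + (403636 + 462462)) = 1/((132938 - 1*71) + (403636 + 462462)) = 1/((132938 - 71) + 866098) = 1/(132867 + 866098) = 1/998965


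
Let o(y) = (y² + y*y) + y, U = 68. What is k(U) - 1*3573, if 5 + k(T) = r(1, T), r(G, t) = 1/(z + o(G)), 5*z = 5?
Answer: -14311/4 ≈ -3577.8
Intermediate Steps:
z = 1 (z = (⅕)*5 = 1)
o(y) = y + 2*y² (o(y) = (y² + y²) + y = 2*y² + y = y + 2*y²)
r(G, t) = 1/(1 + G*(1 + 2*G))
k(T) = -19/4 (k(T) = -5 + 1/(1 + 1*(1 + 2*1)) = -5 + 1/(1 + 1*(1 + 2)) = -5 + 1/(1 + 1*3) = -5 + 1/(1 + 3) = -5 + 1/4 = -5 + ¼ = -19/4)
k(U) - 1*3573 = -19/4 - 1*3573 = -19/4 - 3573 = -14311/4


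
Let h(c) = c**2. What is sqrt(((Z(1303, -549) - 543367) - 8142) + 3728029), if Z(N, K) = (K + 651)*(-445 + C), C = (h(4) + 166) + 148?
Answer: sqrt(3164790) ≈ 1779.0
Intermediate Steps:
C = 330 (C = (4**2 + 166) + 148 = (16 + 166) + 148 = 182 + 148 = 330)
Z(N, K) = -74865 - 115*K (Z(N, K) = (K + 651)*(-445 + 330) = (651 + K)*(-115) = -74865 - 115*K)
sqrt(((Z(1303, -549) - 543367) - 8142) + 3728029) = sqrt((((-74865 - 115*(-549)) - 543367) - 8142) + 3728029) = sqrt((((-74865 + 63135) - 543367) - 8142) + 3728029) = sqrt(((-11730 - 543367) - 8142) + 3728029) = sqrt((-555097 - 8142) + 3728029) = sqrt(-563239 + 3728029) = sqrt(3164790)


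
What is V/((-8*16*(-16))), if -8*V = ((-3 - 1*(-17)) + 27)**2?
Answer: -1681/16384 ≈ -0.10260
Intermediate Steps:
V = -1681/8 (V = -((-3 - 1*(-17)) + 27)**2/8 = -((-3 + 17) + 27)**2/8 = -(14 + 27)**2/8 = -1/8*41**2 = -1/8*1681 = -1681/8 ≈ -210.13)
V/((-8*16*(-16))) = -1681/(8*(-8*16*(-16))) = -1681/(8*((-128*(-16)))) = -1681/8/2048 = -1681/8*1/2048 = -1681/16384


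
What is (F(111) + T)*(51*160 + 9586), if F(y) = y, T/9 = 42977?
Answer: 6865998384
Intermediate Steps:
T = 386793 (T = 9*42977 = 386793)
(F(111) + T)*(51*160 + 9586) = (111 + 386793)*(51*160 + 9586) = 386904*(8160 + 9586) = 386904*17746 = 6865998384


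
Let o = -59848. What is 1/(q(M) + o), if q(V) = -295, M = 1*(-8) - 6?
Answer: -1/60143 ≈ -1.6627e-5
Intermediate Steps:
M = -14 (M = -8 - 6 = -14)
1/(q(M) + o) = 1/(-295 - 59848) = 1/(-60143) = -1/60143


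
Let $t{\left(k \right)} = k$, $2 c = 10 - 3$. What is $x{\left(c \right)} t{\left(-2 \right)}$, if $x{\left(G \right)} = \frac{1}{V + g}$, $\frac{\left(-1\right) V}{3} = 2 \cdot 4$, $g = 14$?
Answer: $\frac{1}{5} \approx 0.2$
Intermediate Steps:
$c = \frac{7}{2}$ ($c = \frac{10 - 3}{2} = \frac{1}{2} \cdot 7 = \frac{7}{2} \approx 3.5$)
$V = -24$ ($V = - 3 \cdot 2 \cdot 4 = \left(-3\right) 8 = -24$)
$x{\left(G \right)} = - \frac{1}{10}$ ($x{\left(G \right)} = \frac{1}{-24 + 14} = \frac{1}{-10} = - \frac{1}{10}$)
$x{\left(c \right)} t{\left(-2 \right)} = \left(- \frac{1}{10}\right) \left(-2\right) = \frac{1}{5}$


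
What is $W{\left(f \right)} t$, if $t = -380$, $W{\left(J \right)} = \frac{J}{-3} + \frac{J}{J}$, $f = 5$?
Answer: $\frac{760}{3} \approx 253.33$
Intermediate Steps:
$W{\left(J \right)} = 1 - \frac{J}{3}$ ($W{\left(J \right)} = J \left(- \frac{1}{3}\right) + 1 = - \frac{J}{3} + 1 = 1 - \frac{J}{3}$)
$W{\left(f \right)} t = \left(1 - \frac{5}{3}\right) \left(-380\right) = \left(- \frac{2}{3}\right) \left(-380\right) = \frac{760}{3}$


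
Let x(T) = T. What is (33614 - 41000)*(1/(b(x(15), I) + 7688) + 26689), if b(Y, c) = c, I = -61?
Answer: -1503472031544/7627 ≈ -1.9712e+8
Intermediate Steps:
(33614 - 41000)*(1/(b(x(15), I) + 7688) + 26689) = (33614 - 41000)*(1/(-61 + 7688) + 26689) = -7386*(1/7627 + 26689) = -7386*203557004/7627 = -1503472031544/7627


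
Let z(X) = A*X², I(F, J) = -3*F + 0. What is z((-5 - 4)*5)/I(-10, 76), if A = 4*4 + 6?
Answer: 1485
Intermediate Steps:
A = 22 (A = 16 + 6 = 22)
I(F, J) = -3*F
z(X) = 22*X²
z((-5 - 4)*5)/I(-10, 76) = (22*((-5 - 4)*5)²)/((-3*(-10))) = (22*(-9*5)²)/30 = (22*(-45)²)*(1/30) = (22*2025)*(1/30) = 44550*(1/30) = 1485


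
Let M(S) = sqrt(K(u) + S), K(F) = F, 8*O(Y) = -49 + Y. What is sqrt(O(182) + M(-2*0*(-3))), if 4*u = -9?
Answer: sqrt(266 + 24*I)/4 ≈ 4.0815 + 0.18376*I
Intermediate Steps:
u = -9/4 (u = (1/4)*(-9) = -9/4 ≈ -2.2500)
O(Y) = -49/8 + Y/8 (O(Y) = (-49 + Y)/8 = -49/8 + Y/8)
M(S) = sqrt(-9/4 + S)
sqrt(O(182) + M(-2*0*(-3))) = sqrt((-49/8 + (1/8)*182) + sqrt(-9 + 4*(-2*0*(-3)))/2) = sqrt((-49/8 + 91/4) + sqrt(-9 + 4*(0*(-3)))/2) = sqrt(133/8 + sqrt(-9 + 4*0)/2) = sqrt(133/8 + sqrt(-9 + 0)/2) = sqrt(133/8 + sqrt(-9)/2) = sqrt(133/8 + (3*I)/2) = sqrt(133/8 + 3*I/2)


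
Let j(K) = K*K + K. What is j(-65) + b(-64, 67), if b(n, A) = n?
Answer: 4096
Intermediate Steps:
j(K) = K + K² (j(K) = K² + K = K + K²)
j(-65) + b(-64, 67) = -65*(1 - 65) - 64 = -65*(-64) - 64 = 4160 - 64 = 4096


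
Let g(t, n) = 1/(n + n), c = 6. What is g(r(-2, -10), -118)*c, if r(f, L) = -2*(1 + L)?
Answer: -3/118 ≈ -0.025424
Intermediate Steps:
r(f, L) = -2 - 2*L
g(t, n) = 1/(2*n)
g(r(-2, -10), -118)*c = ((½)/(-118))*6 = ((½)*(-1/118))*6 = -1/236*6 = -3/118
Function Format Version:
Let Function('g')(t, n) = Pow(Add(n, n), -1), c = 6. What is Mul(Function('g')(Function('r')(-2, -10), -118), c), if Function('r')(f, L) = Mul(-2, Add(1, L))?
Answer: Rational(-3, 118) ≈ -0.025424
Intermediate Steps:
Function('r')(f, L) = Add(-2, Mul(-2, L))
Function('g')(t, n) = Mul(Rational(1, 2), Pow(n, -1)) (Function('g')(t, n) = Pow(Mul(2, n), -1) = Mul(Rational(1, 2), Pow(n, -1)))
Mul(Function('g')(Function('r')(-2, -10), -118), c) = Mul(Mul(Rational(1, 2), Pow(-118, -1)), 6) = Mul(Mul(Rational(1, 2), Rational(-1, 118)), 6) = Mul(Rational(-1, 236), 6) = Rational(-3, 118)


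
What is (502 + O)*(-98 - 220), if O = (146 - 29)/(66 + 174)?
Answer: -6391641/40 ≈ -1.5979e+5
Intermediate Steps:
O = 39/80 (O = 117/240 = 117*(1/240) = 39/80 ≈ 0.48750)
(502 + O)*(-98 - 220) = (502 + 39/80)*(-98 - 220) = (40199/80)*(-318) = -6391641/40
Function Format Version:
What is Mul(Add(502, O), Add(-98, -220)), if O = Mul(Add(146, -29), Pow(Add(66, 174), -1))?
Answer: Rational(-6391641, 40) ≈ -1.5979e+5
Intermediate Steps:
O = Rational(39, 80) (O = Mul(117, Pow(240, -1)) = Mul(117, Rational(1, 240)) = Rational(39, 80) ≈ 0.48750)
Mul(Add(502, O), Add(-98, -220)) = Mul(Add(502, Rational(39, 80)), Add(-98, -220)) = Mul(Rational(40199, 80), -318) = Rational(-6391641, 40)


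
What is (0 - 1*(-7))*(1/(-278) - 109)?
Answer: -212121/278 ≈ -763.03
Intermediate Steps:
(0 - 1*(-7))*(1/(-278) - 109) = (0 + 7)*(-1/278 - 109) = 7*(-30303/278) = -212121/278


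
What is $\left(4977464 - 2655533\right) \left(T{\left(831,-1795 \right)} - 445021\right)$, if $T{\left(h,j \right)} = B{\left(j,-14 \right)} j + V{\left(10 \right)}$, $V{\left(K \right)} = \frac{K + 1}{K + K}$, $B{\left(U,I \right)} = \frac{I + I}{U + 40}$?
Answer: $- \frac{2418093462000223}{2340} \approx -1.0334 \cdot 10^{12}$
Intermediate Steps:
$B{\left(U,I \right)} = \frac{2 I}{40 + U}$
$V{\left(K \right)} = \frac{1 + K}{2 K}$
$T{\left(h,j \right)} = \frac{11}{20} - \frac{28 j}{40 + j}$ ($T{\left(h,j \right)} = 2 \left(-14\right) \frac{1}{40 + j} j + \frac{1 + 10}{2 \cdot 10} = - \frac{28}{40 + j} j + \frac{1}{2} \cdot \frac{1}{10} \cdot 11 = - \frac{28 j}{40 + j} + \frac{11}{20} = \frac{11}{20} - \frac{28 j}{40 + j}$)
$\left(4977464 - 2655533\right) \left(T{\left(831,-1795 \right)} - 445021\right) = \left(4977464 - 2655533\right) \left(\frac{440 - -985455}{20 \left(40 - 1795\right)} - 445021\right) = 2321931 \left(\frac{440 + 985455}{20 \left(-1755\right)} - 445021\right) = 2321931 \left(\frac{1}{20} \left(- \frac{1}{1755}\right) 985895 - 445021\right) = 2321931 \left(- \frac{197179}{7020} - 445021\right) = 2321931 \left(- \frac{3124244599}{7020}\right) = - \frac{2418093462000223}{2340}$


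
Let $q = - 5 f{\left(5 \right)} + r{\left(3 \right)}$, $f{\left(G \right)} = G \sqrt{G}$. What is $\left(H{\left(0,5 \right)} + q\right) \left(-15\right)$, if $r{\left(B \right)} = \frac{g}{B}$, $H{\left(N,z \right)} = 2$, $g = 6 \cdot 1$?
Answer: $-60 + 375 \sqrt{5} \approx 778.53$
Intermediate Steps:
$f{\left(G \right)} = G^{\frac{3}{2}}$
$g = 6$
$r{\left(B \right)} = \frac{6}{B}$
$q = 2 - 25 \sqrt{5}$ ($q = - 5 \cdot 5^{\frac{3}{2}} + \frac{6}{3} = - 5 \cdot 5 \sqrt{5} + 6 \cdot \frac{1}{3} = - 25 \sqrt{5} + 2 = 2 - 25 \sqrt{5} \approx -53.902$)
$\left(H{\left(0,5 \right)} + q\right) \left(-15\right) = \left(2 + \left(2 - 25 \sqrt{5}\right)\right) \left(-15\right) = \left(4 - 25 \sqrt{5}\right) \left(-15\right) = -60 + 375 \sqrt{5}$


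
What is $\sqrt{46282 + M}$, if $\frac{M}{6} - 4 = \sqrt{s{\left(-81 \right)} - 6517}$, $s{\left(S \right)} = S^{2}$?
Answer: $\sqrt{46306 + 12 \sqrt{11}} \approx 215.28$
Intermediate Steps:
$M = 24 + 12 \sqrt{11}$ ($M = 24 + 6 \sqrt{\left(-81\right)^{2} - 6517} = 24 + 6 \sqrt{6561 - 6517} = 24 + 6 \sqrt{44} = 24 + 6 \cdot 2 \sqrt{11} = 24 + 12 \sqrt{11} \approx 63.799$)
$\sqrt{46282 + M} = \sqrt{46282 + \left(24 + 12 \sqrt{11}\right)} = \sqrt{46306 + 12 \sqrt{11}}$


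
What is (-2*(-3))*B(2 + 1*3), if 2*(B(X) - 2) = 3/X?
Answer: 69/5 ≈ 13.800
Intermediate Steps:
B(X) = 2 + 3/(2*X) (B(X) = 2 + (3/X)/2 = 2 + 3/(2*X))
(-2*(-3))*B(2 + 1*3) = (-2*(-3))*(2 + 3/(2*(2 + 1*3))) = 6*(2 + 3/(2*(2 + 3))) = 6*(2 + (3/2)/5) = 6*(2 + (3/2)*(⅕)) = 6*(2 + 3/10) = 6*(23/10) = 69/5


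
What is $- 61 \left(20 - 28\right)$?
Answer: $488$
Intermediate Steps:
$- 61 \left(20 - 28\right) = \left(-61\right) \left(-8\right) = 488$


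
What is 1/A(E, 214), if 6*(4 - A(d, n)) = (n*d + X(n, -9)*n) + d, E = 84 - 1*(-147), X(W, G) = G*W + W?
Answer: 6/316727 ≈ 1.8944e-5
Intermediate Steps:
X(W, G) = W + G*W
E = 231 (E = 84 + 147 = 231)
A(d, n) = 4 - d/6 + 4*n²/3 - d*n/6 (A(d, n) = 4 - ((n*d + (n*(1 - 9))*n) + d)/6 = 4 - ((d*n + (n*(-8))*n) + d)/6 = 4 - ((d*n + (-8*n)*n) + d)/6 = 4 - ((d*n - 8*n²) + d)/6 = 4 - ((-8*n² + d*n) + d)/6 = 4 - (d - 8*n² + d*n)/6 = 4 + (-d/6 + 4*n²/3 - d*n/6) = 4 - d/6 + 4*n²/3 - d*n/6)
1/A(E, 214) = 1/(4 - ⅙*231 + (4/3)*214² - ⅙*231*214) = 1/(4 - 77/2 + (4/3)*45796 - 8239) = 1/(4 - 77/2 + 183184/3 - 8239) = 1/(316727/6) = 6/316727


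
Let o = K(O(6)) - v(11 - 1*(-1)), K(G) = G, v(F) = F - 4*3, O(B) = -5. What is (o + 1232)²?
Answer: 1505529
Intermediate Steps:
v(F) = -12 + F (v(F) = F - 12 = -12 + F)
o = -5 (o = -5 - (-12 + (11 - 1*(-1))) = -5 - (-12 + (11 + 1)) = -5 - (-12 + 12) = -5 - 1*0 = -5 + 0 = -5)
(o + 1232)² = (-5 + 1232)² = 1227² = 1505529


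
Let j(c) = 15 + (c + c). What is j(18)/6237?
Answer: 17/2079 ≈ 0.0081770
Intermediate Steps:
j(c) = 15 + 2*c
j(18)/6237 = (15 + 2*18)/6237 = (15 + 36)*(1/6237) = 51*(1/6237) = 17/2079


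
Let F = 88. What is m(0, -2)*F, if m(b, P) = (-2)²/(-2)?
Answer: -176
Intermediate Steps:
m(b, P) = -2 (m(b, P) = 4*(-½) = -2)
m(0, -2)*F = -2*88 = -176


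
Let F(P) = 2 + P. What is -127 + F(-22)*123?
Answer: -2587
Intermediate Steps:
-127 + F(-22)*123 = -127 + (2 - 22)*123 = -127 - 20*123 = -127 - 2460 = -2587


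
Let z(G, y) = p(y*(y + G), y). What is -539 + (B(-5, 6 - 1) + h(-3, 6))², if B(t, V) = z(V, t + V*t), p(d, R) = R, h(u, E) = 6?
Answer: 37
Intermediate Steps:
z(G, y) = y
B(t, V) = t + V*t
-539 + (B(-5, 6 - 1) + h(-3, 6))² = -539 + (-5*(1 + (6 - 1)) + 6)² = -539 + (-5*(1 + 5) + 6)² = -539 + (-5*6 + 6)² = -539 + (-30 + 6)² = -539 + (-24)² = -539 + 576 = 37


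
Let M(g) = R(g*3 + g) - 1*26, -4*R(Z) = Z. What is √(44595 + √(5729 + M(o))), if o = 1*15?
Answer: √(44595 + 6*√158) ≈ 211.35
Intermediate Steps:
R(Z) = -Z/4
o = 15
M(g) = -26 - g (M(g) = -(g*3 + g)/4 - 1*26 = -(3*g + g)/4 - 26 = -g - 26 = -26 - g)
√(44595 + √(5729 + M(o))) = √(44595 + √(5729 + (-26 - 1*15))) = √(44595 + √(5729 + (-26 - 15))) = √(44595 + √(5729 - 41)) = √(44595 + √5688) = √(44595 + 6*√158)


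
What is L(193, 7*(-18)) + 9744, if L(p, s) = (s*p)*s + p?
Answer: 3074005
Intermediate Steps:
L(p, s) = p + p*s**2 (L(p, s) = (p*s)*s + p = p*s**2 + p = p + p*s**2)
L(193, 7*(-18)) + 9744 = 193*(1 + (7*(-18))**2) + 9744 = 193*(1 + (-126)**2) + 9744 = 193*(1 + 15876) + 9744 = 193*15877 + 9744 = 3064261 + 9744 = 3074005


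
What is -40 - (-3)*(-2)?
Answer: -46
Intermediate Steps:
-40 - (-3)*(-2) = -40 - 3*2 = -40 - 6 = -46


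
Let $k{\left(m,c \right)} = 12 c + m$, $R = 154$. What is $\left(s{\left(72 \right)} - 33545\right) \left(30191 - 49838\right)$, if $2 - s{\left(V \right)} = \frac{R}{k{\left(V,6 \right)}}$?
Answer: $\frac{5272322659}{8} \approx 6.5904 \cdot 10^{8}$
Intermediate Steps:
$k{\left(m,c \right)} = m + 12 c$
$s{\left(V \right)} = 2 - \frac{154}{72 + V}$ ($s{\left(V \right)} = 2 - \frac{154}{V + 12 \cdot 6} = 2 - \frac{154}{V + 72} = 2 - \frac{154}{72 + V}$)
$\left(s{\left(72 \right)} - 33545\right) \left(30191 - 49838\right) = \left(\frac{2 \left(-5 + 72\right)}{72 + 72} - 33545\right) \left(30191 - 49838\right) = \left(2 \cdot \frac{1}{144} \cdot 67 - 33545\right) \left(-19647\right) = \left(\frac{67}{72} - 33545\right) \left(-19647\right) = \left(- \frac{2415173}{72}\right) \left(-19647\right) = \frac{5272322659}{8}$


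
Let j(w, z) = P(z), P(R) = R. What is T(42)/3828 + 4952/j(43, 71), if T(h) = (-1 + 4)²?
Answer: 6318965/90596 ≈ 69.749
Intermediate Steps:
T(h) = 9 (T(h) = 3² = 9)
j(w, z) = z
T(42)/3828 + 4952/j(43, 71) = 9/3828 + 4952/71 = 9*(1/3828) + 4952*(1/71) = 3/1276 + 4952/71 = 6318965/90596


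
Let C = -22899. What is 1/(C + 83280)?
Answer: 1/60381 ≈ 1.6562e-5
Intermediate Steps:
1/(C + 83280) = 1/(-22899 + 83280) = 1/60381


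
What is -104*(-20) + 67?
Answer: 2147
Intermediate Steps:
-104*(-20) + 67 = 2080 + 67 = 2147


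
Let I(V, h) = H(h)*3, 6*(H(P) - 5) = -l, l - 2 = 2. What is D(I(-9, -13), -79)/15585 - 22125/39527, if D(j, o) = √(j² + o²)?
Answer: -22125/39527 + √6410/15585 ≈ -0.55461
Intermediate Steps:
l = 4 (l = 2 + 2 = 4)
H(P) = 13/3 (H(P) = 5 + (-1*4)/6 = 5 + (⅙)*(-4) = 5 - ⅔ = 13/3)
I(V, h) = 13 (I(V, h) = (13/3)*3 = 13)
D(I(-9, -13), -79)/15585 - 22125/39527 = √(13² + (-79)²)/15585 - 22125/39527 = √(169 + 6241)*(1/15585) - 22125*1/39527 = √6410*(1/15585) - 22125/39527 = √6410/15585 - 22125/39527 = -22125/39527 + √6410/15585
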